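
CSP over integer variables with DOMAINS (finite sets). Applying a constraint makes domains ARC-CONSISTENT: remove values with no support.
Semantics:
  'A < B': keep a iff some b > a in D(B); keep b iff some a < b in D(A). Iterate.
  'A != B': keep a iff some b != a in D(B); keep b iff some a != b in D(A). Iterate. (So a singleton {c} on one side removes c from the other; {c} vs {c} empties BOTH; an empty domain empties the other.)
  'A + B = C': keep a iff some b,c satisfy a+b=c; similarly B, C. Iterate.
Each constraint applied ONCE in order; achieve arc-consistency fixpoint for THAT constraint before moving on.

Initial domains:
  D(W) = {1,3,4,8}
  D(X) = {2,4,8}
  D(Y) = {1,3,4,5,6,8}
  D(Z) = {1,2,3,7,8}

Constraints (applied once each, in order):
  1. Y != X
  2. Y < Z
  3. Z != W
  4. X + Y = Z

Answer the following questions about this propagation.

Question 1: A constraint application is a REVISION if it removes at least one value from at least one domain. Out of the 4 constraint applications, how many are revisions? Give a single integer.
Constraint 1 (Y != X) on D(Y)={1,3,4,5,6,8} D(X)={2,4,8}: no change => not a revision
Constraint 2 (Y < Z) on D(Y)={1,3,4,5,6,8} D(Z)={1,2,3,7,8}: Y {1,3,4,5,6,8}->{1,3,4,5,6}; Z {1,2,3,7,8}->{2,3,7,8} => REVISION
Constraint 3 (Z != W) on D(Z)={2,3,7,8} D(W)={1,3,4,8}: no change => not a revision
Constraint 4 (X + Y = Z) on D(X)={2,4,8} D(Y)={1,3,4,5,6} D(Z)={2,3,7,8}: X {2,4,8}->{2,4}; Z {2,3,7,8}->{3,7,8} => REVISION
Total revisions = 2

Answer: 2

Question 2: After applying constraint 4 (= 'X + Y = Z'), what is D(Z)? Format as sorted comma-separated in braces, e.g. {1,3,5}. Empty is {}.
Answer: {3,7,8}

Derivation:
Constraint 1 (Y != X) on D(Y)={1,3,4,5,6,8} D(X)={2,4,8}: no change
Constraint 2 (Y < Z) on D(Y)={1,3,4,5,6,8} D(Z)={1,2,3,7,8}: Y {1,3,4,5,6,8}->{1,3,4,5,6}; Z {1,2,3,7,8}->{2,3,7,8}
Constraint 3 (Z != W) on D(Z)={2,3,7,8} D(W)={1,3,4,8}: no change
Constraint 4 (X + Y = Z) on D(X)={2,4,8} D(Y)={1,3,4,5,6} D(Z)={2,3,7,8}: X {2,4,8}->{2,4}; Z {2,3,7,8}->{3,7,8}
So after constraint 4: D(Z) = {3,7,8}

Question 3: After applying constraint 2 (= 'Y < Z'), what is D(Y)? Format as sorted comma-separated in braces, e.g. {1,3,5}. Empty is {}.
Constraint 1 (Y != X) on D(Y)={1,3,4,5,6,8} D(X)={2,4,8}: no change
Constraint 2 (Y < Z) on D(Y)={1,3,4,5,6,8} D(Z)={1,2,3,7,8}: Y {1,3,4,5,6,8}->{1,3,4,5,6}; Z {1,2,3,7,8}->{2,3,7,8}
So after constraint 2: D(Y) = {1,3,4,5,6}

Answer: {1,3,4,5,6}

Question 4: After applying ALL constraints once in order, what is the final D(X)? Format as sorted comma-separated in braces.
Answer: {2,4}

Derivation:
Constraint 1 (Y != X) on D(Y)={1,3,4,5,6,8} D(X)={2,4,8}: no change
Constraint 2 (Y < Z) on D(Y)={1,3,4,5,6,8} D(Z)={1,2,3,7,8}: Y {1,3,4,5,6,8}->{1,3,4,5,6}; Z {1,2,3,7,8}->{2,3,7,8}
Constraint 3 (Z != W) on D(Z)={2,3,7,8} D(W)={1,3,4,8}: no change
Constraint 4 (X + Y = Z) on D(X)={2,4,8} D(Y)={1,3,4,5,6} D(Z)={2,3,7,8}: X {2,4,8}->{2,4}; Z {2,3,7,8}->{3,7,8}
So after all 4 constraints: D(X) = {2,4}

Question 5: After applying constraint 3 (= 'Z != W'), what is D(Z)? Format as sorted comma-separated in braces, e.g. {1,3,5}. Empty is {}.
Answer: {2,3,7,8}

Derivation:
Constraint 1 (Y != X) on D(Y)={1,3,4,5,6,8} D(X)={2,4,8}: no change
Constraint 2 (Y < Z) on D(Y)={1,3,4,5,6,8} D(Z)={1,2,3,7,8}: Y {1,3,4,5,6,8}->{1,3,4,5,6}; Z {1,2,3,7,8}->{2,3,7,8}
Constraint 3 (Z != W) on D(Z)={2,3,7,8} D(W)={1,3,4,8}: no change
So after constraint 3: D(Z) = {2,3,7,8}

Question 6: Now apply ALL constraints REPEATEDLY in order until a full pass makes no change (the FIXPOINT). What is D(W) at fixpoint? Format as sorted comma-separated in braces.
Answer: {1,3,4,8}

Derivation:
pass 0 (initial): D(W)={1,3,4,8}
pass 1: X {2,4,8}->{2,4}; Y {1,3,4,5,6,8}->{1,3,4,5,6}; Z {1,2,3,7,8}->{3,7,8}
pass 2: no change
Fixpoint after 2 passes: D(W) = {1,3,4,8}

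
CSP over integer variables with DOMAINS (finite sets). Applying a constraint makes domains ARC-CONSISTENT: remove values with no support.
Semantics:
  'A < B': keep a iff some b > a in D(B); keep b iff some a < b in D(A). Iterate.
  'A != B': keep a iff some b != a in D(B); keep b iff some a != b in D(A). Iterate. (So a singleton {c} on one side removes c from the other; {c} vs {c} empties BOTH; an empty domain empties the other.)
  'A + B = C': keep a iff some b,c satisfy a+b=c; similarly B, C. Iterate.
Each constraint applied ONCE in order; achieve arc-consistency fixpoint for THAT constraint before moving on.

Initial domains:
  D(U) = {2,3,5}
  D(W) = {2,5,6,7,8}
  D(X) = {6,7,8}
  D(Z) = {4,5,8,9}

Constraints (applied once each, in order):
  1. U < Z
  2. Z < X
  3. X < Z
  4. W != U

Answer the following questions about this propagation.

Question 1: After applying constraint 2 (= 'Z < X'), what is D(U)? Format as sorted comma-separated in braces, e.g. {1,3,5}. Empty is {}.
Constraint 1 (U < Z) on D(U)={2,3,5} D(Z)={4,5,8,9}: no change
Constraint 2 (Z < X) on D(Z)={4,5,8,9} D(X)={6,7,8}: Z {4,5,8,9}->{4,5}
So after constraint 2: D(U) = {2,3,5}

Answer: {2,3,5}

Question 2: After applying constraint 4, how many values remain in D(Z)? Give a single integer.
Answer: 0

Derivation:
Constraint 1 (U < Z) on D(U)={2,3,5} D(Z)={4,5,8,9}: no change
Constraint 2 (Z < X) on D(Z)={4,5,8,9} D(X)={6,7,8}: Z {4,5,8,9}->{4,5}
Constraint 3 (X < Z) on D(X)={6,7,8} D(Z)={4,5}: X {6,7,8}->{}; Z {4,5}->{}
Constraint 4 (W != U) on D(W)={2,5,6,7,8} D(U)={2,3,5}: no change
So after constraint 4: D(Z)={}, size = 0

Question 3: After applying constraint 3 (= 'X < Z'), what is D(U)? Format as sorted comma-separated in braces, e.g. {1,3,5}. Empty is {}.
Answer: {2,3,5}

Derivation:
Constraint 1 (U < Z) on D(U)={2,3,5} D(Z)={4,5,8,9}: no change
Constraint 2 (Z < X) on D(Z)={4,5,8,9} D(X)={6,7,8}: Z {4,5,8,9}->{4,5}
Constraint 3 (X < Z) on D(X)={6,7,8} D(Z)={4,5}: X {6,7,8}->{}; Z {4,5}->{}
So after constraint 3: D(U) = {2,3,5}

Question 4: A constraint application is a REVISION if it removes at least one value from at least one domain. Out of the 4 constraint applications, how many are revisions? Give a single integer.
Answer: 2

Derivation:
Constraint 1 (U < Z) on D(U)={2,3,5} D(Z)={4,5,8,9}: no change => not a revision
Constraint 2 (Z < X) on D(Z)={4,5,8,9} D(X)={6,7,8}: Z {4,5,8,9}->{4,5} => REVISION
Constraint 3 (X < Z) on D(X)={6,7,8} D(Z)={4,5}: X {6,7,8}->{}; Z {4,5}->{} => REVISION
Constraint 4 (W != U) on D(W)={2,5,6,7,8} D(U)={2,3,5}: no change => not a revision
Total revisions = 2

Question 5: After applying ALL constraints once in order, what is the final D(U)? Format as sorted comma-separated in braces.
Constraint 1 (U < Z) on D(U)={2,3,5} D(Z)={4,5,8,9}: no change
Constraint 2 (Z < X) on D(Z)={4,5,8,9} D(X)={6,7,8}: Z {4,5,8,9}->{4,5}
Constraint 3 (X < Z) on D(X)={6,7,8} D(Z)={4,5}: X {6,7,8}->{}; Z {4,5}->{}
Constraint 4 (W != U) on D(W)={2,5,6,7,8} D(U)={2,3,5}: no change
So after all 4 constraints: D(U) = {2,3,5}

Answer: {2,3,5}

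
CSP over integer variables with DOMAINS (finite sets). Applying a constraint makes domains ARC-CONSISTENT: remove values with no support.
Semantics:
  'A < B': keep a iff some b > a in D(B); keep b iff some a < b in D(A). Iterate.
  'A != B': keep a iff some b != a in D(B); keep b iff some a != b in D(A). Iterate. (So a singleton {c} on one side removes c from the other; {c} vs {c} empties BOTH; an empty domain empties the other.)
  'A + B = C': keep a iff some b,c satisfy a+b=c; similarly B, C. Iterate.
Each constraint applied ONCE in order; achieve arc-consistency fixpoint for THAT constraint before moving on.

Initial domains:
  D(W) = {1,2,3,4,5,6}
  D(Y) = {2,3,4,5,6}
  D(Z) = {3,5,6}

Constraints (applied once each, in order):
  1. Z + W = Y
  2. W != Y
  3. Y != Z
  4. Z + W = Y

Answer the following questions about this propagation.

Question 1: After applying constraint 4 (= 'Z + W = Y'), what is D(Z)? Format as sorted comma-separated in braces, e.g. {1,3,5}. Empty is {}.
Answer: {3,5}

Derivation:
Constraint 1 (Z + W = Y) on D(Z)={3,5,6} D(W)={1,2,3,4,5,6} D(Y)={2,3,4,5,6}: Z {3,5,6}->{3,5}; W {1,2,3,4,5,6}->{1,2,3}; Y {2,3,4,5,6}->{4,5,6}
Constraint 2 (W != Y) on D(W)={1,2,3} D(Y)={4,5,6}: no change
Constraint 3 (Y != Z) on D(Y)={4,5,6} D(Z)={3,5}: no change
Constraint 4 (Z + W = Y) on D(Z)={3,5} D(W)={1,2,3} D(Y)={4,5,6}: no change
So after constraint 4: D(Z) = {3,5}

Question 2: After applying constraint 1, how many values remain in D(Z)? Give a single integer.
Constraint 1 (Z + W = Y) on D(Z)={3,5,6} D(W)={1,2,3,4,5,6} D(Y)={2,3,4,5,6}: Z {3,5,6}->{3,5}; W {1,2,3,4,5,6}->{1,2,3}; Y {2,3,4,5,6}->{4,5,6}
So after constraint 1: D(Z)={3,5}, size = 2

Answer: 2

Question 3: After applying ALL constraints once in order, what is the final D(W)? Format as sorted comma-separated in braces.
Answer: {1,2,3}

Derivation:
Constraint 1 (Z + W = Y) on D(Z)={3,5,6} D(W)={1,2,3,4,5,6} D(Y)={2,3,4,5,6}: Z {3,5,6}->{3,5}; W {1,2,3,4,5,6}->{1,2,3}; Y {2,3,4,5,6}->{4,5,6}
Constraint 2 (W != Y) on D(W)={1,2,3} D(Y)={4,5,6}: no change
Constraint 3 (Y != Z) on D(Y)={4,5,6} D(Z)={3,5}: no change
Constraint 4 (Z + W = Y) on D(Z)={3,5} D(W)={1,2,3} D(Y)={4,5,6}: no change
So after all 4 constraints: D(W) = {1,2,3}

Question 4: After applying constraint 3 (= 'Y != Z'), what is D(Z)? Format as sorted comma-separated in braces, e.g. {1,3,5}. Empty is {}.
Answer: {3,5}

Derivation:
Constraint 1 (Z + W = Y) on D(Z)={3,5,6} D(W)={1,2,3,4,5,6} D(Y)={2,3,4,5,6}: Z {3,5,6}->{3,5}; W {1,2,3,4,5,6}->{1,2,3}; Y {2,3,4,5,6}->{4,5,6}
Constraint 2 (W != Y) on D(W)={1,2,3} D(Y)={4,5,6}: no change
Constraint 3 (Y != Z) on D(Y)={4,5,6} D(Z)={3,5}: no change
So after constraint 3: D(Z) = {3,5}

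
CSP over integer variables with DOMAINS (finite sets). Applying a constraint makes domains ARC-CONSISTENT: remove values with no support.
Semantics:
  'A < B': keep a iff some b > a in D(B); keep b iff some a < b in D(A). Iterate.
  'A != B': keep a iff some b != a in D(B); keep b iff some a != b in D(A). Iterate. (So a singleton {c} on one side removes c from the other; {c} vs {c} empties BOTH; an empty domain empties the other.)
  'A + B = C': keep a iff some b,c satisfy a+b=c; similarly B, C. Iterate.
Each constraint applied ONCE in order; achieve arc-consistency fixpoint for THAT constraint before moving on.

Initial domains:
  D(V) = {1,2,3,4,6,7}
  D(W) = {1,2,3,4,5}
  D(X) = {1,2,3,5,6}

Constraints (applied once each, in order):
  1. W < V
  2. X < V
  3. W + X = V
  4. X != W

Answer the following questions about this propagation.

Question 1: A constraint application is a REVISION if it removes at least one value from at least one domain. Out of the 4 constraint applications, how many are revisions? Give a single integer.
Constraint 1 (W < V) on D(W)={1,2,3,4,5} D(V)={1,2,3,4,6,7}: V {1,2,3,4,6,7}->{2,3,4,6,7} => REVISION
Constraint 2 (X < V) on D(X)={1,2,3,5,6} D(V)={2,3,4,6,7}: no change => not a revision
Constraint 3 (W + X = V) on D(W)={1,2,3,4,5} D(X)={1,2,3,5,6} D(V)={2,3,4,6,7}: no change => not a revision
Constraint 4 (X != W) on D(X)={1,2,3,5,6} D(W)={1,2,3,4,5}: no change => not a revision
Total revisions = 1

Answer: 1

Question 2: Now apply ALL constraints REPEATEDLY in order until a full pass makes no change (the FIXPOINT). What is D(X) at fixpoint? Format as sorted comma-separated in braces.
pass 0 (initial): D(X)={1,2,3,5,6}
pass 1: V {1,2,3,4,6,7}->{2,3,4,6,7}
pass 2: no change
Fixpoint after 2 passes: D(X) = {1,2,3,5,6}

Answer: {1,2,3,5,6}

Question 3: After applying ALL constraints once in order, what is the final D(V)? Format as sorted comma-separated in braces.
Constraint 1 (W < V) on D(W)={1,2,3,4,5} D(V)={1,2,3,4,6,7}: V {1,2,3,4,6,7}->{2,3,4,6,7}
Constraint 2 (X < V) on D(X)={1,2,3,5,6} D(V)={2,3,4,6,7}: no change
Constraint 3 (W + X = V) on D(W)={1,2,3,4,5} D(X)={1,2,3,5,6} D(V)={2,3,4,6,7}: no change
Constraint 4 (X != W) on D(X)={1,2,3,5,6} D(W)={1,2,3,4,5}: no change
So after all 4 constraints: D(V) = {2,3,4,6,7}

Answer: {2,3,4,6,7}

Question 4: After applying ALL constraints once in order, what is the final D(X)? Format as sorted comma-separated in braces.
Answer: {1,2,3,5,6}

Derivation:
Constraint 1 (W < V) on D(W)={1,2,3,4,5} D(V)={1,2,3,4,6,7}: V {1,2,3,4,6,7}->{2,3,4,6,7}
Constraint 2 (X < V) on D(X)={1,2,3,5,6} D(V)={2,3,4,6,7}: no change
Constraint 3 (W + X = V) on D(W)={1,2,3,4,5} D(X)={1,2,3,5,6} D(V)={2,3,4,6,7}: no change
Constraint 4 (X != W) on D(X)={1,2,3,5,6} D(W)={1,2,3,4,5}: no change
So after all 4 constraints: D(X) = {1,2,3,5,6}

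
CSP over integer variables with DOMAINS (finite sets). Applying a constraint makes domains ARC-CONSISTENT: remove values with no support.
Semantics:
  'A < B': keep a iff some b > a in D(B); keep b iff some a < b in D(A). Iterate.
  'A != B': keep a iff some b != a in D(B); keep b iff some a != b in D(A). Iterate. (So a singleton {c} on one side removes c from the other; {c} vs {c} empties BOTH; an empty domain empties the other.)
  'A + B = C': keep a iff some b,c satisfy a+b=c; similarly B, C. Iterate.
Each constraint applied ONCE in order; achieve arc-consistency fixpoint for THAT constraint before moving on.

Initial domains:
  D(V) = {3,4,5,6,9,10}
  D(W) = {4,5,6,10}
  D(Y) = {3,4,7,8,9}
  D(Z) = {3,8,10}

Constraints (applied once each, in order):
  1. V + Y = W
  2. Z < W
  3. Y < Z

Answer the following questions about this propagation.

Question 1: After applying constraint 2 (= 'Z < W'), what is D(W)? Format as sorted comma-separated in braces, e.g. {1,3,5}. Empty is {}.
Constraint 1 (V + Y = W) on D(V)={3,4,5,6,9,10} D(Y)={3,4,7,8,9} D(W)={4,5,6,10}: V {3,4,5,6,9,10}->{3,6}; Y {3,4,7,8,9}->{3,4,7}; W {4,5,6,10}->{6,10}
Constraint 2 (Z < W) on D(Z)={3,8,10} D(W)={6,10}: Z {3,8,10}->{3,8}
So after constraint 2: D(W) = {6,10}

Answer: {6,10}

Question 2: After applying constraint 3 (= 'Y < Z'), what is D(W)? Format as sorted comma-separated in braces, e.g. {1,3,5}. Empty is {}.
Constraint 1 (V + Y = W) on D(V)={3,4,5,6,9,10} D(Y)={3,4,7,8,9} D(W)={4,5,6,10}: V {3,4,5,6,9,10}->{3,6}; Y {3,4,7,8,9}->{3,4,7}; W {4,5,6,10}->{6,10}
Constraint 2 (Z < W) on D(Z)={3,8,10} D(W)={6,10}: Z {3,8,10}->{3,8}
Constraint 3 (Y < Z) on D(Y)={3,4,7} D(Z)={3,8}: Z {3,8}->{8}
So after constraint 3: D(W) = {6,10}

Answer: {6,10}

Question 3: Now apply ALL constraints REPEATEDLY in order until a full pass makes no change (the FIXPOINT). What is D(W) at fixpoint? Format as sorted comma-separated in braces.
pass 0 (initial): D(W)={4,5,6,10}
pass 1: V {3,4,5,6,9,10}->{3,6}; W {4,5,6,10}->{6,10}; Y {3,4,7,8,9}->{3,4,7}; Z {3,8,10}->{8}
pass 2: W {6,10}->{10}
pass 3: Y {3,4,7}->{4,7}
pass 4: no change
Fixpoint after 4 passes: D(W) = {10}

Answer: {10}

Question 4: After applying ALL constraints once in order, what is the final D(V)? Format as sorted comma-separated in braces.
Constraint 1 (V + Y = W) on D(V)={3,4,5,6,9,10} D(Y)={3,4,7,8,9} D(W)={4,5,6,10}: V {3,4,5,6,9,10}->{3,6}; Y {3,4,7,8,9}->{3,4,7}; W {4,5,6,10}->{6,10}
Constraint 2 (Z < W) on D(Z)={3,8,10} D(W)={6,10}: Z {3,8,10}->{3,8}
Constraint 3 (Y < Z) on D(Y)={3,4,7} D(Z)={3,8}: Z {3,8}->{8}
So after all 3 constraints: D(V) = {3,6}

Answer: {3,6}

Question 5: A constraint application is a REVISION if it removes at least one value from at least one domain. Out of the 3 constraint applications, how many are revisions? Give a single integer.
Constraint 1 (V + Y = W) on D(V)={3,4,5,6,9,10} D(Y)={3,4,7,8,9} D(W)={4,5,6,10}: V {3,4,5,6,9,10}->{3,6}; Y {3,4,7,8,9}->{3,4,7}; W {4,5,6,10}->{6,10} => REVISION
Constraint 2 (Z < W) on D(Z)={3,8,10} D(W)={6,10}: Z {3,8,10}->{3,8} => REVISION
Constraint 3 (Y < Z) on D(Y)={3,4,7} D(Z)={3,8}: Z {3,8}->{8} => REVISION
Total revisions = 3

Answer: 3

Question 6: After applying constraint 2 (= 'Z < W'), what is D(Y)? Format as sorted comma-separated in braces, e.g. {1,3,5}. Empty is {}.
Constraint 1 (V + Y = W) on D(V)={3,4,5,6,9,10} D(Y)={3,4,7,8,9} D(W)={4,5,6,10}: V {3,4,5,6,9,10}->{3,6}; Y {3,4,7,8,9}->{3,4,7}; W {4,5,6,10}->{6,10}
Constraint 2 (Z < W) on D(Z)={3,8,10} D(W)={6,10}: Z {3,8,10}->{3,8}
So after constraint 2: D(Y) = {3,4,7}

Answer: {3,4,7}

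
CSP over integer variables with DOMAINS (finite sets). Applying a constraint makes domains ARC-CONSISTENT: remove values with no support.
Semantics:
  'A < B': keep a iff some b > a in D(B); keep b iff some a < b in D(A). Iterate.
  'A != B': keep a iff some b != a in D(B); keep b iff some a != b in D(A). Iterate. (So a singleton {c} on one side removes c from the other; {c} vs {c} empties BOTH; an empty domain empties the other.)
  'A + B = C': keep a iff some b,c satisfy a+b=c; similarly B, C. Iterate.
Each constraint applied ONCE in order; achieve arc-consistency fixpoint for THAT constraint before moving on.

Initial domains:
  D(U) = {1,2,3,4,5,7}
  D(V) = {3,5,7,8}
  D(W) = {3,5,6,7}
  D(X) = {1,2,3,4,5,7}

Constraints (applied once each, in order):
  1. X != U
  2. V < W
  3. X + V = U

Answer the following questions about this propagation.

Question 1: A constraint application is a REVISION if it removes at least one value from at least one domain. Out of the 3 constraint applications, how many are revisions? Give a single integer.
Constraint 1 (X != U) on D(X)={1,2,3,4,5,7} D(U)={1,2,3,4,5,7}: no change => not a revision
Constraint 2 (V < W) on D(V)={3,5,7,8} D(W)={3,5,6,7}: V {3,5,7,8}->{3,5}; W {3,5,6,7}->{5,6,7} => REVISION
Constraint 3 (X + V = U) on D(X)={1,2,3,4,5,7} D(V)={3,5} D(U)={1,2,3,4,5,7}: X {1,2,3,4,5,7}->{1,2,4}; U {1,2,3,4,5,7}->{4,5,7} => REVISION
Total revisions = 2

Answer: 2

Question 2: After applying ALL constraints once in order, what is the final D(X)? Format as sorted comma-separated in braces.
Answer: {1,2,4}

Derivation:
Constraint 1 (X != U) on D(X)={1,2,3,4,5,7} D(U)={1,2,3,4,5,7}: no change
Constraint 2 (V < W) on D(V)={3,5,7,8} D(W)={3,5,6,7}: V {3,5,7,8}->{3,5}; W {3,5,6,7}->{5,6,7}
Constraint 3 (X + V = U) on D(X)={1,2,3,4,5,7} D(V)={3,5} D(U)={1,2,3,4,5,7}: X {1,2,3,4,5,7}->{1,2,4}; U {1,2,3,4,5,7}->{4,5,7}
So after all 3 constraints: D(X) = {1,2,4}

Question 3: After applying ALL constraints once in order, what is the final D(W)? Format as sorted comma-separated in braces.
Constraint 1 (X != U) on D(X)={1,2,3,4,5,7} D(U)={1,2,3,4,5,7}: no change
Constraint 2 (V < W) on D(V)={3,5,7,8} D(W)={3,5,6,7}: V {3,5,7,8}->{3,5}; W {3,5,6,7}->{5,6,7}
Constraint 3 (X + V = U) on D(X)={1,2,3,4,5,7} D(V)={3,5} D(U)={1,2,3,4,5,7}: X {1,2,3,4,5,7}->{1,2,4}; U {1,2,3,4,5,7}->{4,5,7}
So after all 3 constraints: D(W) = {5,6,7}

Answer: {5,6,7}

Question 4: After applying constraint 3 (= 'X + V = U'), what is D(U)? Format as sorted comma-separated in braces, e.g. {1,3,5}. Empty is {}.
Answer: {4,5,7}

Derivation:
Constraint 1 (X != U) on D(X)={1,2,3,4,5,7} D(U)={1,2,3,4,5,7}: no change
Constraint 2 (V < W) on D(V)={3,5,7,8} D(W)={3,5,6,7}: V {3,5,7,8}->{3,5}; W {3,5,6,7}->{5,6,7}
Constraint 3 (X + V = U) on D(X)={1,2,3,4,5,7} D(V)={3,5} D(U)={1,2,3,4,5,7}: X {1,2,3,4,5,7}->{1,2,4}; U {1,2,3,4,5,7}->{4,5,7}
So after constraint 3: D(U) = {4,5,7}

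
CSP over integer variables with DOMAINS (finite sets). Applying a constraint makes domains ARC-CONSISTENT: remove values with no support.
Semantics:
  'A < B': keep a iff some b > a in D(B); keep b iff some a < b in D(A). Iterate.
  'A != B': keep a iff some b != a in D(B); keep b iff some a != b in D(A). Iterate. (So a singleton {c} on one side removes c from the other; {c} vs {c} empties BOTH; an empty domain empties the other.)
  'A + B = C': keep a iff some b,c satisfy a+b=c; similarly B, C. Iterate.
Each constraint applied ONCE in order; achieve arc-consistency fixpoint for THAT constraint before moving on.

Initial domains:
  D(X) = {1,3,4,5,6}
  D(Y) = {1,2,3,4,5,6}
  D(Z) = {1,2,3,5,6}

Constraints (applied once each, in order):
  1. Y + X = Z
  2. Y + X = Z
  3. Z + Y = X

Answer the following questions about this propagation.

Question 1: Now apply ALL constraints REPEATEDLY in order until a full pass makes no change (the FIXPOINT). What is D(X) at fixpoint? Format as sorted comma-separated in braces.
pass 0 (initial): D(X)={1,3,4,5,6}
pass 1: X {1,3,4,5,6}->{3,4,5}; Y {1,2,3,4,5,6}->{1,2,3}; Z {1,2,3,5,6}->{2,3}
pass 2: X {3,4,5}->{}; Y {1,2,3}->{}; Z {2,3}->{}
pass 3: no change
Fixpoint after 3 passes: D(X) = {}

Answer: {}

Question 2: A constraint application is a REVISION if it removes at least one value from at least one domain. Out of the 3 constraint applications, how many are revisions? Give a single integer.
Constraint 1 (Y + X = Z) on D(Y)={1,2,3,4,5,6} D(X)={1,3,4,5,6} D(Z)={1,2,3,5,6}: Y {1,2,3,4,5,6}->{1,2,3,4,5}; X {1,3,4,5,6}->{1,3,4,5}; Z {1,2,3,5,6}->{2,3,5,6} => REVISION
Constraint 2 (Y + X = Z) on D(Y)={1,2,3,4,5} D(X)={1,3,4,5} D(Z)={2,3,5,6}: no change => not a revision
Constraint 3 (Z + Y = X) on D(Z)={2,3,5,6} D(Y)={1,2,3,4,5} D(X)={1,3,4,5}: Z {2,3,5,6}->{2,3}; Y {1,2,3,4,5}->{1,2,3}; X {1,3,4,5}->{3,4,5} => REVISION
Total revisions = 2

Answer: 2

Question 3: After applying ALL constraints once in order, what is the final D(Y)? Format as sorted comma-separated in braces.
Answer: {1,2,3}

Derivation:
Constraint 1 (Y + X = Z) on D(Y)={1,2,3,4,5,6} D(X)={1,3,4,5,6} D(Z)={1,2,3,5,6}: Y {1,2,3,4,5,6}->{1,2,3,4,5}; X {1,3,4,5,6}->{1,3,4,5}; Z {1,2,3,5,6}->{2,3,5,6}
Constraint 2 (Y + X = Z) on D(Y)={1,2,3,4,5} D(X)={1,3,4,5} D(Z)={2,3,5,6}: no change
Constraint 3 (Z + Y = X) on D(Z)={2,3,5,6} D(Y)={1,2,3,4,5} D(X)={1,3,4,5}: Z {2,3,5,6}->{2,3}; Y {1,2,3,4,5}->{1,2,3}; X {1,3,4,5}->{3,4,5}
So after all 3 constraints: D(Y) = {1,2,3}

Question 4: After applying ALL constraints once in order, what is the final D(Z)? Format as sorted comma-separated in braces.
Answer: {2,3}

Derivation:
Constraint 1 (Y + X = Z) on D(Y)={1,2,3,4,5,6} D(X)={1,3,4,5,6} D(Z)={1,2,3,5,6}: Y {1,2,3,4,5,6}->{1,2,3,4,5}; X {1,3,4,5,6}->{1,3,4,5}; Z {1,2,3,5,6}->{2,3,5,6}
Constraint 2 (Y + X = Z) on D(Y)={1,2,3,4,5} D(X)={1,3,4,5} D(Z)={2,3,5,6}: no change
Constraint 3 (Z + Y = X) on D(Z)={2,3,5,6} D(Y)={1,2,3,4,5} D(X)={1,3,4,5}: Z {2,3,5,6}->{2,3}; Y {1,2,3,4,5}->{1,2,3}; X {1,3,4,5}->{3,4,5}
So after all 3 constraints: D(Z) = {2,3}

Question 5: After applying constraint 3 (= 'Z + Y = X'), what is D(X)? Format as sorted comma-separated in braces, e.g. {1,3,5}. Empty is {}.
Constraint 1 (Y + X = Z) on D(Y)={1,2,3,4,5,6} D(X)={1,3,4,5,6} D(Z)={1,2,3,5,6}: Y {1,2,3,4,5,6}->{1,2,3,4,5}; X {1,3,4,5,6}->{1,3,4,5}; Z {1,2,3,5,6}->{2,3,5,6}
Constraint 2 (Y + X = Z) on D(Y)={1,2,3,4,5} D(X)={1,3,4,5} D(Z)={2,3,5,6}: no change
Constraint 3 (Z + Y = X) on D(Z)={2,3,5,6} D(Y)={1,2,3,4,5} D(X)={1,3,4,5}: Z {2,3,5,6}->{2,3}; Y {1,2,3,4,5}->{1,2,3}; X {1,3,4,5}->{3,4,5}
So after constraint 3: D(X) = {3,4,5}

Answer: {3,4,5}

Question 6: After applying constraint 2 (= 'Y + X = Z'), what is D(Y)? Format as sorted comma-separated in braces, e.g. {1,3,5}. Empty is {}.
Answer: {1,2,3,4,5}

Derivation:
Constraint 1 (Y + X = Z) on D(Y)={1,2,3,4,5,6} D(X)={1,3,4,5,6} D(Z)={1,2,3,5,6}: Y {1,2,3,4,5,6}->{1,2,3,4,5}; X {1,3,4,5,6}->{1,3,4,5}; Z {1,2,3,5,6}->{2,3,5,6}
Constraint 2 (Y + X = Z) on D(Y)={1,2,3,4,5} D(X)={1,3,4,5} D(Z)={2,3,5,6}: no change
So after constraint 2: D(Y) = {1,2,3,4,5}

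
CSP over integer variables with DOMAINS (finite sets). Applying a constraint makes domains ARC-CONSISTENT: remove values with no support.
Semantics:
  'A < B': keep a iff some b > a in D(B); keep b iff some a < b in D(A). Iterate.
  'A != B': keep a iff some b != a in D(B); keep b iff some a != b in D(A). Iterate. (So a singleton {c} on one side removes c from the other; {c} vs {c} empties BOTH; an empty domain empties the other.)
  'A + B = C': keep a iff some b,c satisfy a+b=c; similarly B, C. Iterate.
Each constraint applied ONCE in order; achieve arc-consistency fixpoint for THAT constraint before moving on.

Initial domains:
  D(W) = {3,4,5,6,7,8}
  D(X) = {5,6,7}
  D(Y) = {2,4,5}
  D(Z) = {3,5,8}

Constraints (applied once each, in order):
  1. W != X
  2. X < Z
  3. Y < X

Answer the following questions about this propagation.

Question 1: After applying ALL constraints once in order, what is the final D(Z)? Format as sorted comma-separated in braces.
Answer: {8}

Derivation:
Constraint 1 (W != X) on D(W)={3,4,5,6,7,8} D(X)={5,6,7}: no change
Constraint 2 (X < Z) on D(X)={5,6,7} D(Z)={3,5,8}: Z {3,5,8}->{8}
Constraint 3 (Y < X) on D(Y)={2,4,5} D(X)={5,6,7}: no change
So after all 3 constraints: D(Z) = {8}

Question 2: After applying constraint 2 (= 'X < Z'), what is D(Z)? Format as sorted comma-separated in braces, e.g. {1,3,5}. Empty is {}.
Constraint 1 (W != X) on D(W)={3,4,5,6,7,8} D(X)={5,6,7}: no change
Constraint 2 (X < Z) on D(X)={5,6,7} D(Z)={3,5,8}: Z {3,5,8}->{8}
So after constraint 2: D(Z) = {8}

Answer: {8}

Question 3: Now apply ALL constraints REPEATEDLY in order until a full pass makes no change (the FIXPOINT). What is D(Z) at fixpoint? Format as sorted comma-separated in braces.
Answer: {8}

Derivation:
pass 0 (initial): D(Z)={3,5,8}
pass 1: Z {3,5,8}->{8}
pass 2: no change
Fixpoint after 2 passes: D(Z) = {8}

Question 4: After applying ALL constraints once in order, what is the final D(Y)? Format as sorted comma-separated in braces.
Constraint 1 (W != X) on D(W)={3,4,5,6,7,8} D(X)={5,6,7}: no change
Constraint 2 (X < Z) on D(X)={5,6,7} D(Z)={3,5,8}: Z {3,5,8}->{8}
Constraint 3 (Y < X) on D(Y)={2,4,5} D(X)={5,6,7}: no change
So after all 3 constraints: D(Y) = {2,4,5}

Answer: {2,4,5}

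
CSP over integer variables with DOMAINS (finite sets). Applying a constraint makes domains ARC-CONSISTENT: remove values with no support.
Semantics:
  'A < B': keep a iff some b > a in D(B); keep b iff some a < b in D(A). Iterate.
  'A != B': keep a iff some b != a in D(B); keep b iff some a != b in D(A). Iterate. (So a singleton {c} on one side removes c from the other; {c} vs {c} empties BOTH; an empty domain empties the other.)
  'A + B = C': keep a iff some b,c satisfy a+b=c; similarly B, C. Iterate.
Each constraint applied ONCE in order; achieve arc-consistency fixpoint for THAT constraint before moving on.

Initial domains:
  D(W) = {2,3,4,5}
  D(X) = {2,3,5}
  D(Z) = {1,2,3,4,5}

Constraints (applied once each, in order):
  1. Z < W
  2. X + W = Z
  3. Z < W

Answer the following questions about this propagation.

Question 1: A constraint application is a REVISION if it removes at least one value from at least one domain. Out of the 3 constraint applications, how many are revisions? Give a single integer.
Answer: 3

Derivation:
Constraint 1 (Z < W) on D(Z)={1,2,3,4,5} D(W)={2,3,4,5}: Z {1,2,3,4,5}->{1,2,3,4} => REVISION
Constraint 2 (X + W = Z) on D(X)={2,3,5} D(W)={2,3,4,5} D(Z)={1,2,3,4}: X {2,3,5}->{2}; W {2,3,4,5}->{2}; Z {1,2,3,4}->{4} => REVISION
Constraint 3 (Z < W) on D(Z)={4} D(W)={2}: Z {4}->{}; W {2}->{} => REVISION
Total revisions = 3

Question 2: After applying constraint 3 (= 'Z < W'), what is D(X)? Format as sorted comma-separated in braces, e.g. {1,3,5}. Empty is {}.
Constraint 1 (Z < W) on D(Z)={1,2,3,4,5} D(W)={2,3,4,5}: Z {1,2,3,4,5}->{1,2,3,4}
Constraint 2 (X + W = Z) on D(X)={2,3,5} D(W)={2,3,4,5} D(Z)={1,2,3,4}: X {2,3,5}->{2}; W {2,3,4,5}->{2}; Z {1,2,3,4}->{4}
Constraint 3 (Z < W) on D(Z)={4} D(W)={2}: Z {4}->{}; W {2}->{}
So after constraint 3: D(X) = {2}

Answer: {2}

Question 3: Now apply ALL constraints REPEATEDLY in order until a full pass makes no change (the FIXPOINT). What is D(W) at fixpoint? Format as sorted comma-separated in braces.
Answer: {}

Derivation:
pass 0 (initial): D(W)={2,3,4,5}
pass 1: W {2,3,4,5}->{}; X {2,3,5}->{2}; Z {1,2,3,4,5}->{}
pass 2: X {2}->{}
pass 3: no change
Fixpoint after 3 passes: D(W) = {}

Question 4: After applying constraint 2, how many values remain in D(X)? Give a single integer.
Constraint 1 (Z < W) on D(Z)={1,2,3,4,5} D(W)={2,3,4,5}: Z {1,2,3,4,5}->{1,2,3,4}
Constraint 2 (X + W = Z) on D(X)={2,3,5} D(W)={2,3,4,5} D(Z)={1,2,3,4}: X {2,3,5}->{2}; W {2,3,4,5}->{2}; Z {1,2,3,4}->{4}
So after constraint 2: D(X)={2}, size = 1

Answer: 1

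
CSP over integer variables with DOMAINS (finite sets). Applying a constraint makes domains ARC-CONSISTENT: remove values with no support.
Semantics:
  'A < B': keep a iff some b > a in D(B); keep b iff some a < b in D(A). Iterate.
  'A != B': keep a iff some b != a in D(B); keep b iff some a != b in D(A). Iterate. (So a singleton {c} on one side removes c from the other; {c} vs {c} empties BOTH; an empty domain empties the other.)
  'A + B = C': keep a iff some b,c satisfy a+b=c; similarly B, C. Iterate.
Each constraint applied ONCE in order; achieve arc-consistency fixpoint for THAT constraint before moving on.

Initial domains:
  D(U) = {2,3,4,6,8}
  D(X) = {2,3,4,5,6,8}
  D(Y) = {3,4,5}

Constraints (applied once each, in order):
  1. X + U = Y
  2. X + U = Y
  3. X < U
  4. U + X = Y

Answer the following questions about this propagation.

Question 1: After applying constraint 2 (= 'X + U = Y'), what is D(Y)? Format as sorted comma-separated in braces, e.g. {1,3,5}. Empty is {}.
Answer: {4,5}

Derivation:
Constraint 1 (X + U = Y) on D(X)={2,3,4,5,6,8} D(U)={2,3,4,6,8} D(Y)={3,4,5}: X {2,3,4,5,6,8}->{2,3}; U {2,3,4,6,8}->{2,3}; Y {3,4,5}->{4,5}
Constraint 2 (X + U = Y) on D(X)={2,3} D(U)={2,3} D(Y)={4,5}: no change
So after constraint 2: D(Y) = {4,5}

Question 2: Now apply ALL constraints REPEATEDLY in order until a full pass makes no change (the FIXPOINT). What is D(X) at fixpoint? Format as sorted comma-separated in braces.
Answer: {2}

Derivation:
pass 0 (initial): D(X)={2,3,4,5,6,8}
pass 1: U {2,3,4,6,8}->{3}; X {2,3,4,5,6,8}->{2}; Y {3,4,5}->{5}
pass 2: no change
Fixpoint after 2 passes: D(X) = {2}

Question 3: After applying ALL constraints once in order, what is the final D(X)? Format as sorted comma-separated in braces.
Constraint 1 (X + U = Y) on D(X)={2,3,4,5,6,8} D(U)={2,3,4,6,8} D(Y)={3,4,5}: X {2,3,4,5,6,8}->{2,3}; U {2,3,4,6,8}->{2,3}; Y {3,4,5}->{4,5}
Constraint 2 (X + U = Y) on D(X)={2,3} D(U)={2,3} D(Y)={4,5}: no change
Constraint 3 (X < U) on D(X)={2,3} D(U)={2,3}: X {2,3}->{2}; U {2,3}->{3}
Constraint 4 (U + X = Y) on D(U)={3} D(X)={2} D(Y)={4,5}: Y {4,5}->{5}
So after all 4 constraints: D(X) = {2}

Answer: {2}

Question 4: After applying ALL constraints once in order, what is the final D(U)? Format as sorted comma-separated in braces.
Answer: {3}

Derivation:
Constraint 1 (X + U = Y) on D(X)={2,3,4,5,6,8} D(U)={2,3,4,6,8} D(Y)={3,4,5}: X {2,3,4,5,6,8}->{2,3}; U {2,3,4,6,8}->{2,3}; Y {3,4,5}->{4,5}
Constraint 2 (X + U = Y) on D(X)={2,3} D(U)={2,3} D(Y)={4,5}: no change
Constraint 3 (X < U) on D(X)={2,3} D(U)={2,3}: X {2,3}->{2}; U {2,3}->{3}
Constraint 4 (U + X = Y) on D(U)={3} D(X)={2} D(Y)={4,5}: Y {4,5}->{5}
So after all 4 constraints: D(U) = {3}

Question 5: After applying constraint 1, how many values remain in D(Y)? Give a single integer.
Answer: 2

Derivation:
Constraint 1 (X + U = Y) on D(X)={2,3,4,5,6,8} D(U)={2,3,4,6,8} D(Y)={3,4,5}: X {2,3,4,5,6,8}->{2,3}; U {2,3,4,6,8}->{2,3}; Y {3,4,5}->{4,5}
So after constraint 1: D(Y)={4,5}, size = 2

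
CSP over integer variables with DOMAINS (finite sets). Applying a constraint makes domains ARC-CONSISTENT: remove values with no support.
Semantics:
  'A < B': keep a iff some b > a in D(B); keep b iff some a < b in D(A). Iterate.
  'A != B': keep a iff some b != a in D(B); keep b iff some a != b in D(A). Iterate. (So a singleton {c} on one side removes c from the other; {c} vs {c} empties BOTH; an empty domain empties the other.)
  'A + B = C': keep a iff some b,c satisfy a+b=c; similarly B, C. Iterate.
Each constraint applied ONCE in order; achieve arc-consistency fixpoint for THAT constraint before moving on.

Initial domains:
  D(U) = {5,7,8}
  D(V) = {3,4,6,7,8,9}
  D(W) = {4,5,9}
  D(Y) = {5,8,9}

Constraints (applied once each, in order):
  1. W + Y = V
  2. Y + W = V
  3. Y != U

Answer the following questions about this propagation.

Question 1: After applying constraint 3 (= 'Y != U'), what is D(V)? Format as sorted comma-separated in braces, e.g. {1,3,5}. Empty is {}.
Answer: {9}

Derivation:
Constraint 1 (W + Y = V) on D(W)={4,5,9} D(Y)={5,8,9} D(V)={3,4,6,7,8,9}: W {4,5,9}->{4}; Y {5,8,9}->{5}; V {3,4,6,7,8,9}->{9}
Constraint 2 (Y + W = V) on D(Y)={5} D(W)={4} D(V)={9}: no change
Constraint 3 (Y != U) on D(Y)={5} D(U)={5,7,8}: U {5,7,8}->{7,8}
So after constraint 3: D(V) = {9}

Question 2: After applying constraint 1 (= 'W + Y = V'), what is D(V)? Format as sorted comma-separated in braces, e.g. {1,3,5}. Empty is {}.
Answer: {9}

Derivation:
Constraint 1 (W + Y = V) on D(W)={4,5,9} D(Y)={5,8,9} D(V)={3,4,6,7,8,9}: W {4,5,9}->{4}; Y {5,8,9}->{5}; V {3,4,6,7,8,9}->{9}
So after constraint 1: D(V) = {9}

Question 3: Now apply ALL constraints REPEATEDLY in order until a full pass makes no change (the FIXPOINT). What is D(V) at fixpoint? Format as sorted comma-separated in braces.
Answer: {9}

Derivation:
pass 0 (initial): D(V)={3,4,6,7,8,9}
pass 1: U {5,7,8}->{7,8}; V {3,4,6,7,8,9}->{9}; W {4,5,9}->{4}; Y {5,8,9}->{5}
pass 2: no change
Fixpoint after 2 passes: D(V) = {9}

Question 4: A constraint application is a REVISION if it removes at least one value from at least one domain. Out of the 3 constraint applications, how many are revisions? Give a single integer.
Answer: 2

Derivation:
Constraint 1 (W + Y = V) on D(W)={4,5,9} D(Y)={5,8,9} D(V)={3,4,6,7,8,9}: W {4,5,9}->{4}; Y {5,8,9}->{5}; V {3,4,6,7,8,9}->{9} => REVISION
Constraint 2 (Y + W = V) on D(Y)={5} D(W)={4} D(V)={9}: no change => not a revision
Constraint 3 (Y != U) on D(Y)={5} D(U)={5,7,8}: U {5,7,8}->{7,8} => REVISION
Total revisions = 2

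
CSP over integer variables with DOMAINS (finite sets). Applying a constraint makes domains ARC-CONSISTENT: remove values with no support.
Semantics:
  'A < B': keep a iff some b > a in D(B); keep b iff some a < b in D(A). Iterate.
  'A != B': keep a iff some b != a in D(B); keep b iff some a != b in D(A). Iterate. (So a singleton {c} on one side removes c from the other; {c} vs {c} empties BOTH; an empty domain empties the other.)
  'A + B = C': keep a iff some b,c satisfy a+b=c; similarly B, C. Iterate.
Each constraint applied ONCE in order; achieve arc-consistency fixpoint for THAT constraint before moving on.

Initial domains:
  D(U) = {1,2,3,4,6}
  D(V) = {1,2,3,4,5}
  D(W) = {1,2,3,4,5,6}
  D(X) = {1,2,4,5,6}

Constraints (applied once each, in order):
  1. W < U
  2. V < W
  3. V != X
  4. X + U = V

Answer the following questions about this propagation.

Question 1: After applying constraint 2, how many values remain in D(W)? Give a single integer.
Answer: 4

Derivation:
Constraint 1 (W < U) on D(W)={1,2,3,4,5,6} D(U)={1,2,3,4,6}: W {1,2,3,4,5,6}->{1,2,3,4,5}; U {1,2,3,4,6}->{2,3,4,6}
Constraint 2 (V < W) on D(V)={1,2,3,4,5} D(W)={1,2,3,4,5}: V {1,2,3,4,5}->{1,2,3,4}; W {1,2,3,4,5}->{2,3,4,5}
So after constraint 2: D(W)={2,3,4,5}, size = 4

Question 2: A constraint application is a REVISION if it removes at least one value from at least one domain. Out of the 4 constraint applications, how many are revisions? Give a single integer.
Constraint 1 (W < U) on D(W)={1,2,3,4,5,6} D(U)={1,2,3,4,6}: W {1,2,3,4,5,6}->{1,2,3,4,5}; U {1,2,3,4,6}->{2,3,4,6} => REVISION
Constraint 2 (V < W) on D(V)={1,2,3,4,5} D(W)={1,2,3,4,5}: V {1,2,3,4,5}->{1,2,3,4}; W {1,2,3,4,5}->{2,3,4,5} => REVISION
Constraint 3 (V != X) on D(V)={1,2,3,4} D(X)={1,2,4,5,6}: no change => not a revision
Constraint 4 (X + U = V) on D(X)={1,2,4,5,6} D(U)={2,3,4,6} D(V)={1,2,3,4}: X {1,2,4,5,6}->{1,2}; U {2,3,4,6}->{2,3}; V {1,2,3,4}->{3,4} => REVISION
Total revisions = 3

Answer: 3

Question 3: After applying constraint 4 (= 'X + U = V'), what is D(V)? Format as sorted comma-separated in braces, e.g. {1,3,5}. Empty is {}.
Constraint 1 (W < U) on D(W)={1,2,3,4,5,6} D(U)={1,2,3,4,6}: W {1,2,3,4,5,6}->{1,2,3,4,5}; U {1,2,3,4,6}->{2,3,4,6}
Constraint 2 (V < W) on D(V)={1,2,3,4,5} D(W)={1,2,3,4,5}: V {1,2,3,4,5}->{1,2,3,4}; W {1,2,3,4,5}->{2,3,4,5}
Constraint 3 (V != X) on D(V)={1,2,3,4} D(X)={1,2,4,5,6}: no change
Constraint 4 (X + U = V) on D(X)={1,2,4,5,6} D(U)={2,3,4,6} D(V)={1,2,3,4}: X {1,2,4,5,6}->{1,2}; U {2,3,4,6}->{2,3}; V {1,2,3,4}->{3,4}
So after constraint 4: D(V) = {3,4}

Answer: {3,4}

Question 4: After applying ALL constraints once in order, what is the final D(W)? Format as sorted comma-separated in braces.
Constraint 1 (W < U) on D(W)={1,2,3,4,5,6} D(U)={1,2,3,4,6}: W {1,2,3,4,5,6}->{1,2,3,4,5}; U {1,2,3,4,6}->{2,3,4,6}
Constraint 2 (V < W) on D(V)={1,2,3,4,5} D(W)={1,2,3,4,5}: V {1,2,3,4,5}->{1,2,3,4}; W {1,2,3,4,5}->{2,3,4,5}
Constraint 3 (V != X) on D(V)={1,2,3,4} D(X)={1,2,4,5,6}: no change
Constraint 4 (X + U = V) on D(X)={1,2,4,5,6} D(U)={2,3,4,6} D(V)={1,2,3,4}: X {1,2,4,5,6}->{1,2}; U {2,3,4,6}->{2,3}; V {1,2,3,4}->{3,4}
So after all 4 constraints: D(W) = {2,3,4,5}

Answer: {2,3,4,5}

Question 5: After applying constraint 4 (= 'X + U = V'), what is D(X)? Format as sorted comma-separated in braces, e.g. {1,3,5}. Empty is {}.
Constraint 1 (W < U) on D(W)={1,2,3,4,5,6} D(U)={1,2,3,4,6}: W {1,2,3,4,5,6}->{1,2,3,4,5}; U {1,2,3,4,6}->{2,3,4,6}
Constraint 2 (V < W) on D(V)={1,2,3,4,5} D(W)={1,2,3,4,5}: V {1,2,3,4,5}->{1,2,3,4}; W {1,2,3,4,5}->{2,3,4,5}
Constraint 3 (V != X) on D(V)={1,2,3,4} D(X)={1,2,4,5,6}: no change
Constraint 4 (X + U = V) on D(X)={1,2,4,5,6} D(U)={2,3,4,6} D(V)={1,2,3,4}: X {1,2,4,5,6}->{1,2}; U {2,3,4,6}->{2,3}; V {1,2,3,4}->{3,4}
So after constraint 4: D(X) = {1,2}

Answer: {1,2}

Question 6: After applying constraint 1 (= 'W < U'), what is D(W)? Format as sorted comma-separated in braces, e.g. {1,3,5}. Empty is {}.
Constraint 1 (W < U) on D(W)={1,2,3,4,5,6} D(U)={1,2,3,4,6}: W {1,2,3,4,5,6}->{1,2,3,4,5}; U {1,2,3,4,6}->{2,3,4,6}
So after constraint 1: D(W) = {1,2,3,4,5}

Answer: {1,2,3,4,5}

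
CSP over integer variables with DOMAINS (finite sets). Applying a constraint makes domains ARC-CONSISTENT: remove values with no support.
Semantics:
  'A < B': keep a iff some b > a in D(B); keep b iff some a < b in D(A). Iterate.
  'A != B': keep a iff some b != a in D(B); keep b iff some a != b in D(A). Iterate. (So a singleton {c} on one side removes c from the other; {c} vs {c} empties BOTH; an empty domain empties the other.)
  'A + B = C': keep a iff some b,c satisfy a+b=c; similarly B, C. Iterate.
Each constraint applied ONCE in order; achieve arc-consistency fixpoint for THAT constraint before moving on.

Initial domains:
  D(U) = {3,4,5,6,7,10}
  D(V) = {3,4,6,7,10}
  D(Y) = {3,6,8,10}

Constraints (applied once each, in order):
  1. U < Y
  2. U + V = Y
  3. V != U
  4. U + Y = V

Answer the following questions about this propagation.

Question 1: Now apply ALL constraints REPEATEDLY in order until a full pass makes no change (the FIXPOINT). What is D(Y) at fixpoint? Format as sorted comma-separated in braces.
Answer: {}

Derivation:
pass 0 (initial): D(Y)={3,6,8,10}
pass 1: U {3,4,5,6,7,10}->{}; V {3,4,6,7,10}->{}; Y {3,6,8,10}->{}
pass 2: no change
Fixpoint after 2 passes: D(Y) = {}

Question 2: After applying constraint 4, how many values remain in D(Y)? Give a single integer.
Constraint 1 (U < Y) on D(U)={3,4,5,6,7,10} D(Y)={3,6,8,10}: U {3,4,5,6,7,10}->{3,4,5,6,7}; Y {3,6,8,10}->{6,8,10}
Constraint 2 (U + V = Y) on D(U)={3,4,5,6,7} D(V)={3,4,6,7,10} D(Y)={6,8,10}: V {3,4,6,7,10}->{3,4,6,7}
Constraint 3 (V != U) on D(V)={3,4,6,7} D(U)={3,4,5,6,7}: no change
Constraint 4 (U + Y = V) on D(U)={3,4,5,6,7} D(Y)={6,8,10} D(V)={3,4,6,7}: U {3,4,5,6,7}->{}; Y {6,8,10}->{}; V {3,4,6,7}->{}
So after constraint 4: D(Y)={}, size = 0

Answer: 0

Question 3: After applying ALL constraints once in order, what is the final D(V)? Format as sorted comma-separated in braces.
Constraint 1 (U < Y) on D(U)={3,4,5,6,7,10} D(Y)={3,6,8,10}: U {3,4,5,6,7,10}->{3,4,5,6,7}; Y {3,6,8,10}->{6,8,10}
Constraint 2 (U + V = Y) on D(U)={3,4,5,6,7} D(V)={3,4,6,7,10} D(Y)={6,8,10}: V {3,4,6,7,10}->{3,4,6,7}
Constraint 3 (V != U) on D(V)={3,4,6,7} D(U)={3,4,5,6,7}: no change
Constraint 4 (U + Y = V) on D(U)={3,4,5,6,7} D(Y)={6,8,10} D(V)={3,4,6,7}: U {3,4,5,6,7}->{}; Y {6,8,10}->{}; V {3,4,6,7}->{}
So after all 4 constraints: D(V) = {}

Answer: {}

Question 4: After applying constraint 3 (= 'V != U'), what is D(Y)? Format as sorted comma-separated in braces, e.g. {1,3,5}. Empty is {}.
Constraint 1 (U < Y) on D(U)={3,4,5,6,7,10} D(Y)={3,6,8,10}: U {3,4,5,6,7,10}->{3,4,5,6,7}; Y {3,6,8,10}->{6,8,10}
Constraint 2 (U + V = Y) on D(U)={3,4,5,6,7} D(V)={3,4,6,7,10} D(Y)={6,8,10}: V {3,4,6,7,10}->{3,4,6,7}
Constraint 3 (V != U) on D(V)={3,4,6,7} D(U)={3,4,5,6,7}: no change
So after constraint 3: D(Y) = {6,8,10}

Answer: {6,8,10}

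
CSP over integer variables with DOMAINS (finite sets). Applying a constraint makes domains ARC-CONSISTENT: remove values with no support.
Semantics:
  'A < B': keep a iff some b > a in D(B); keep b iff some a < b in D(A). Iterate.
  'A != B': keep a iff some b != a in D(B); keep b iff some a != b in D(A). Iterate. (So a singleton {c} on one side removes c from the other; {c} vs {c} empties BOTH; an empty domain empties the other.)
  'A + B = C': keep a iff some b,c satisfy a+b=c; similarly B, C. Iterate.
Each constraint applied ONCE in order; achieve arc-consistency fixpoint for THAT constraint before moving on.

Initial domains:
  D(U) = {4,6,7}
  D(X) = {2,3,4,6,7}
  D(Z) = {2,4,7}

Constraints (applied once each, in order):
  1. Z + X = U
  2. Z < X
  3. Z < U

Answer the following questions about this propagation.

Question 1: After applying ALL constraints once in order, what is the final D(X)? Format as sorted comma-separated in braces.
Constraint 1 (Z + X = U) on D(Z)={2,4,7} D(X)={2,3,4,6,7} D(U)={4,6,7}: Z {2,4,7}->{2,4}; X {2,3,4,6,7}->{2,3,4}
Constraint 2 (Z < X) on D(Z)={2,4} D(X)={2,3,4}: Z {2,4}->{2}; X {2,3,4}->{3,4}
Constraint 3 (Z < U) on D(Z)={2} D(U)={4,6,7}: no change
So after all 3 constraints: D(X) = {3,4}

Answer: {3,4}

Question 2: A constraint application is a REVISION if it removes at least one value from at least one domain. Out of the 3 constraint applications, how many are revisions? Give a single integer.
Answer: 2

Derivation:
Constraint 1 (Z + X = U) on D(Z)={2,4,7} D(X)={2,3,4,6,7} D(U)={4,6,7}: Z {2,4,7}->{2,4}; X {2,3,4,6,7}->{2,3,4} => REVISION
Constraint 2 (Z < X) on D(Z)={2,4} D(X)={2,3,4}: Z {2,4}->{2}; X {2,3,4}->{3,4} => REVISION
Constraint 3 (Z < U) on D(Z)={2} D(U)={4,6,7}: no change => not a revision
Total revisions = 2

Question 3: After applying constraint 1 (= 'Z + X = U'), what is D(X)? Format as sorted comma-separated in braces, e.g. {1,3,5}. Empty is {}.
Answer: {2,3,4}

Derivation:
Constraint 1 (Z + X = U) on D(Z)={2,4,7} D(X)={2,3,4,6,7} D(U)={4,6,7}: Z {2,4,7}->{2,4}; X {2,3,4,6,7}->{2,3,4}
So after constraint 1: D(X) = {2,3,4}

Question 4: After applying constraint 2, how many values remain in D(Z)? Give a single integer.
Constraint 1 (Z + X = U) on D(Z)={2,4,7} D(X)={2,3,4,6,7} D(U)={4,6,7}: Z {2,4,7}->{2,4}; X {2,3,4,6,7}->{2,3,4}
Constraint 2 (Z < X) on D(Z)={2,4} D(X)={2,3,4}: Z {2,4}->{2}; X {2,3,4}->{3,4}
So after constraint 2: D(Z)={2}, size = 1

Answer: 1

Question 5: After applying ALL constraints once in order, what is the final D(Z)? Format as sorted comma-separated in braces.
Constraint 1 (Z + X = U) on D(Z)={2,4,7} D(X)={2,3,4,6,7} D(U)={4,6,7}: Z {2,4,7}->{2,4}; X {2,3,4,6,7}->{2,3,4}
Constraint 2 (Z < X) on D(Z)={2,4} D(X)={2,3,4}: Z {2,4}->{2}; X {2,3,4}->{3,4}
Constraint 3 (Z < U) on D(Z)={2} D(U)={4,6,7}: no change
So after all 3 constraints: D(Z) = {2}

Answer: {2}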